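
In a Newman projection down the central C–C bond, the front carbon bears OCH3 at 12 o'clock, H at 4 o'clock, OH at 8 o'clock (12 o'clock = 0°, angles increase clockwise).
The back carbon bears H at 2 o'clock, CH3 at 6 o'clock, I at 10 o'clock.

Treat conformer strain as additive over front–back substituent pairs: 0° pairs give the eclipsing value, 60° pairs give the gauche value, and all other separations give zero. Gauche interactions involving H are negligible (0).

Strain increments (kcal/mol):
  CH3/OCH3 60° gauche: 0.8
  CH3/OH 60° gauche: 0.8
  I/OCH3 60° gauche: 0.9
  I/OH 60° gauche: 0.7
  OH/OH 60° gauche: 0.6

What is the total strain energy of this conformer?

2.4 kcal/mol

This conformer is staggered. OCH3 at 0° is gauche with I at 300° (0.9); OH at 240° is gauche with CH3 at 180° (0.8); OH at 240° is gauche with I at 300° (0.7). Total 2.4 kcal/mol.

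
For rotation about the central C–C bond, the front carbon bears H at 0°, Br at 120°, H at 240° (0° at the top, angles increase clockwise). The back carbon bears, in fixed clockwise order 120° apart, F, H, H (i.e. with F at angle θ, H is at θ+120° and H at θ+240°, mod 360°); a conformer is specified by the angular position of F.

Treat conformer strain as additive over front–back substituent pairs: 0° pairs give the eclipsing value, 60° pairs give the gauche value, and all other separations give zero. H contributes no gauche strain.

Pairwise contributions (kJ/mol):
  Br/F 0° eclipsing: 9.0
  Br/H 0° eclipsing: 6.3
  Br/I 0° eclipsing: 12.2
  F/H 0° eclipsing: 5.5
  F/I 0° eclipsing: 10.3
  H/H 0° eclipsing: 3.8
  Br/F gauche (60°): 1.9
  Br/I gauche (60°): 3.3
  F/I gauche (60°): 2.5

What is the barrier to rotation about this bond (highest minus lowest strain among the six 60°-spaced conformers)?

F at 0° is eclipsed. H at 0° is eclipsed with F at 0° (5.5); Br at 120° is eclipsed with H at 120° (6.3); H at 240° is eclipsed with H at 240° (3.8). Total 15.6 kJ/mol.
F at 60° is staggered. Br at 120° is gauche with F at 60° (1.9). Total 1.9 kJ/mol.
F at 120° is eclipsed. H at 0° is eclipsed with H at 0° (3.8); Br at 120° is eclipsed with F at 120° (9.0); H at 240° is eclipsed with H at 240° (3.8). Total 16.6 kJ/mol.
F at 180° is staggered. Br at 120° is gauche with F at 180° (1.9). Total 1.9 kJ/mol.
F at 240° is eclipsed. H at 0° is eclipsed with H at 0° (3.8); Br at 120° is eclipsed with H at 120° (6.3); H at 240° is eclipsed with F at 240° (5.5). Total 15.6 kJ/mol.
F at 300° (staggered): no non-H gauche contacts → 0.0 kJ/mol.
Max at 120° (16.6 kJ/mol), min at 300° (0.0 kJ/mol); barrier = 16.6 kJ/mol.

16.6 kJ/mol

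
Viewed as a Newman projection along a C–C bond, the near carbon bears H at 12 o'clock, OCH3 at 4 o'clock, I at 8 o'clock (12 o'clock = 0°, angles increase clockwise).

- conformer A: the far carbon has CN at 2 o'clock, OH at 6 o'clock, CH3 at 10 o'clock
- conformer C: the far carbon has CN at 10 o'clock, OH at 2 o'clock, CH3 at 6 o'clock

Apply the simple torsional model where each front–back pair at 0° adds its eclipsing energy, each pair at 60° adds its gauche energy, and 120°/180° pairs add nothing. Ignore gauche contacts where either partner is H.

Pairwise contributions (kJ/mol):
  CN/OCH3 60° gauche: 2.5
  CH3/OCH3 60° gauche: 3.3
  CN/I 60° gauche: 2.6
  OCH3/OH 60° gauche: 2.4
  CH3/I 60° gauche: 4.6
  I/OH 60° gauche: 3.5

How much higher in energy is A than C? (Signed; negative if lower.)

+0.1 kJ/mol

A (staggered): OCH3(120°)/CN(60°) gauche 2.5; OCH3(120°)/OH(180°) gauche 2.4; I(240°)/OH(180°) gauche 3.5; I(240°)/CH3(300°) gauche 4.6 → 13.0 kJ/mol.
C (staggered): OCH3(120°)/OH(60°) gauche 2.4; OCH3(120°)/CH3(180°) gauche 3.3; I(240°)/CN(300°) gauche 2.6; I(240°)/CH3(180°) gauche 4.6 → 12.9 kJ/mol.
E(A) − E(C) = 13.0 − 12.9 = +0.1 kJ/mol.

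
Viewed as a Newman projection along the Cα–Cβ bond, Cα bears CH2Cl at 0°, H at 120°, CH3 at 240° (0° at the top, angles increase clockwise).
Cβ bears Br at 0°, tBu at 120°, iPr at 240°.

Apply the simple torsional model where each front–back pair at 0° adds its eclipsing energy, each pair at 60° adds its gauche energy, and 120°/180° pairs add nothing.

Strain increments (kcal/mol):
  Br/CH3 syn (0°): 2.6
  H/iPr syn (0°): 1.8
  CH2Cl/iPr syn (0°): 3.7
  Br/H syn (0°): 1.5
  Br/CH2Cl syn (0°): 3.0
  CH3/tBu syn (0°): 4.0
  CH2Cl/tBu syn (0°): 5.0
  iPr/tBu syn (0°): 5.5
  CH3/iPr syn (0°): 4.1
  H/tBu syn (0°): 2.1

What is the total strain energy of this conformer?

This conformer (eclipsed): CH2Cl–Br eclipsed, H–tBu eclipsed, CH3–iPr eclipsed; 3.0 + 2.1 + 4.1 = 9.2 kcal/mol.

9.2 kcal/mol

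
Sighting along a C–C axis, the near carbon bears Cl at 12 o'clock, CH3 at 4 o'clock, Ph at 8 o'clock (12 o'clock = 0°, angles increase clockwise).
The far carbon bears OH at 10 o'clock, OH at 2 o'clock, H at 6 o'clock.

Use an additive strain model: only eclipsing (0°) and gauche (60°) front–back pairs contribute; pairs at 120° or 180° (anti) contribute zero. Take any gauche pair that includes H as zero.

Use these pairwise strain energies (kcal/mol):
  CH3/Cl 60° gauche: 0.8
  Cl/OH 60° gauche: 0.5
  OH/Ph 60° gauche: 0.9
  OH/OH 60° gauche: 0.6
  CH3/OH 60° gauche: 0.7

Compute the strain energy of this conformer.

2.6 kcal/mol

This conformer (staggered): Cl–OH gauche, Cl–OH gauche, CH3–OH gauche, Ph–OH gauche; 0.5 + 0.5 + 0.7 + 0.9 = 2.6 kcal/mol.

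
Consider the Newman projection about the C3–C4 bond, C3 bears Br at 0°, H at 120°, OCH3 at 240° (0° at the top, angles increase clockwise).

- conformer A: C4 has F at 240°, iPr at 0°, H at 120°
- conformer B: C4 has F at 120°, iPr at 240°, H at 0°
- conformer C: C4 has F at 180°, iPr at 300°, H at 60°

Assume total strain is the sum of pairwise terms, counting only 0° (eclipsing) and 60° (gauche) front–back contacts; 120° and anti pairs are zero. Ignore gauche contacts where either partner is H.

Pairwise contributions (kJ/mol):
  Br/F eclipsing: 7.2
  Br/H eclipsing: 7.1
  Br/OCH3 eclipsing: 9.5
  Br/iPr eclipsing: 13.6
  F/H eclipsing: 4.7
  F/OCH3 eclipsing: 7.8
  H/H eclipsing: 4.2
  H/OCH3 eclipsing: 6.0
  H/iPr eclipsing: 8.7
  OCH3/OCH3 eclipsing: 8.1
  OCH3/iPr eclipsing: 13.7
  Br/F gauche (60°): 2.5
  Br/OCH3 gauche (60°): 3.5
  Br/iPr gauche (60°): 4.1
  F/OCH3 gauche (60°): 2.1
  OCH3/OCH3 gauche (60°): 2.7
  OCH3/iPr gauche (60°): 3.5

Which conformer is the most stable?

A is eclipsed. Br at 0° is eclipsed with iPr at 0° (13.6); H at 120° is eclipsed with H at 120° (4.2); OCH3 at 240° is eclipsed with F at 240° (7.8). Total 25.6 kJ/mol.
B is eclipsed. Br at 0° is eclipsed with H at 0° (7.1); H at 120° is eclipsed with F at 120° (4.7); OCH3 at 240° is eclipsed with iPr at 240° (13.7). Total 25.5 kJ/mol.
C is staggered. Br at 0° is gauche with iPr at 300° (4.1); OCH3 at 240° is gauche with F at 180° (2.1); OCH3 at 240° is gauche with iPr at 300° (3.5). Total 9.7 kJ/mol.
C has the lowest total (9.7 kJ/mol).

C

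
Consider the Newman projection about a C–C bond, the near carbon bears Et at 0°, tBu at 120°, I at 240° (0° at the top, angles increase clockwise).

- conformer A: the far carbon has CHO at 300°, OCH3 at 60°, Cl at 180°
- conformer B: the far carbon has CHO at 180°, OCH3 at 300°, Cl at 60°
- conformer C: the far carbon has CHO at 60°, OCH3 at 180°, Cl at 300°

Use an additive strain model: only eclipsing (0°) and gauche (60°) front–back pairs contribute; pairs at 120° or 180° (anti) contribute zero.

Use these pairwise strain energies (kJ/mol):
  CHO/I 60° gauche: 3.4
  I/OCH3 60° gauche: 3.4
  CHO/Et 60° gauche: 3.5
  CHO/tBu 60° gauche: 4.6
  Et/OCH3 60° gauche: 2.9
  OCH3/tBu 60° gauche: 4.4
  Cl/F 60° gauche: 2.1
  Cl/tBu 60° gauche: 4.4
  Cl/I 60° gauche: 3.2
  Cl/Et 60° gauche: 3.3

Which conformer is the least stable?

C

A (staggered): Et–CHO gauche, Et–OCH3 gauche, tBu–OCH3 gauche, tBu–Cl gauche, I–CHO gauche, I–Cl gauche; 3.5 + 2.9 + 4.4 + 4.4 + 3.4 + 3.2 = 21.8 kJ/mol.
B (staggered): Et–OCH3 gauche, Et–Cl gauche, tBu–CHO gauche, tBu–Cl gauche, I–CHO gauche, I–OCH3 gauche; 2.9 + 3.3 + 4.6 + 4.4 + 3.4 + 3.4 = 22.0 kJ/mol.
C (staggered): Et–CHO gauche, Et–Cl gauche, tBu–CHO gauche, tBu–OCH3 gauche, I–OCH3 gauche, I–Cl gauche; 3.5 + 3.3 + 4.6 + 4.4 + 3.4 + 3.2 = 22.4 kJ/mol.
C has the highest total (22.4 kJ/mol).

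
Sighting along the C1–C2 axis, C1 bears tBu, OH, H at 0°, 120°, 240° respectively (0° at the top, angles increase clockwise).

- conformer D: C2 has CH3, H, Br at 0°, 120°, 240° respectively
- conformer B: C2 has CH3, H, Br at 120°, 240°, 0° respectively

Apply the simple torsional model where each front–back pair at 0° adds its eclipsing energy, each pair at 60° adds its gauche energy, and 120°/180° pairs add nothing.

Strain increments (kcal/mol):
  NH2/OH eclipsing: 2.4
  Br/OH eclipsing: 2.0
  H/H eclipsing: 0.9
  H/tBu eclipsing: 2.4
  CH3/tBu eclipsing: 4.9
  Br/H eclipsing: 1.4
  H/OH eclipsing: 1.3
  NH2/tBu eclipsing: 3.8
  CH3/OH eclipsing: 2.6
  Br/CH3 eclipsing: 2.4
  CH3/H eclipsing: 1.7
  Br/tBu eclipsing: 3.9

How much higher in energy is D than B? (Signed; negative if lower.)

D (eclipsed): tBu–CH3 eclipsed, OH–H eclipsed, H–Br eclipsed; 4.9 + 1.3 + 1.4 = 7.6 kcal/mol.
B (eclipsed): tBu–Br eclipsed, OH–CH3 eclipsed, H–H eclipsed; 3.9 + 2.6 + 0.9 = 7.4 kcal/mol.
E(D) − E(B) = 7.6 − 7.4 = +0.2 kcal/mol.

+0.2 kcal/mol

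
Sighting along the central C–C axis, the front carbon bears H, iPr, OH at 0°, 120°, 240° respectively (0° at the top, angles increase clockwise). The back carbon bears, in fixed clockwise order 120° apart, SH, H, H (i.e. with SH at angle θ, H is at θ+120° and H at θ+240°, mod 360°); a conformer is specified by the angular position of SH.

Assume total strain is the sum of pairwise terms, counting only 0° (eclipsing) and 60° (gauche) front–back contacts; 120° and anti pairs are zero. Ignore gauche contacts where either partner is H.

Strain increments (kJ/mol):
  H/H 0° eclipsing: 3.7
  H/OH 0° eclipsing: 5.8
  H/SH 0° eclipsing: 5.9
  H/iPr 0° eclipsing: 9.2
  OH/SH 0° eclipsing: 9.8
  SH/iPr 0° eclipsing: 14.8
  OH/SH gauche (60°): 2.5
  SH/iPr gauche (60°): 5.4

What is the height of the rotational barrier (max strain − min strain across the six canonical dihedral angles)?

21.8 kJ/mol

SH at 0° (eclipsed): H–SH eclipsed, iPr–H eclipsed, OH–H eclipsed; 5.9 + 9.2 + 5.8 = 20.9 kJ/mol.
SH at 60° (staggered): iPr–SH gauche; 5.4 = 5.4 kJ/mol.
SH at 120° (eclipsed): H–H eclipsed, iPr–SH eclipsed, OH–H eclipsed; 3.7 + 14.8 + 5.8 = 24.3 kJ/mol.
SH at 180° (staggered): iPr–SH gauche, OH–SH gauche; 5.4 + 2.5 = 7.9 kJ/mol.
SH at 240° (eclipsed): H–H eclipsed, iPr–H eclipsed, OH–SH eclipsed; 3.7 + 9.2 + 9.8 = 22.7 kJ/mol.
SH at 300° (staggered): OH–SH gauche; 2.5 = 2.5 kJ/mol.
Max at 120° (24.3 kJ/mol), min at 300° (2.5 kJ/mol); barrier = 21.8 kJ/mol.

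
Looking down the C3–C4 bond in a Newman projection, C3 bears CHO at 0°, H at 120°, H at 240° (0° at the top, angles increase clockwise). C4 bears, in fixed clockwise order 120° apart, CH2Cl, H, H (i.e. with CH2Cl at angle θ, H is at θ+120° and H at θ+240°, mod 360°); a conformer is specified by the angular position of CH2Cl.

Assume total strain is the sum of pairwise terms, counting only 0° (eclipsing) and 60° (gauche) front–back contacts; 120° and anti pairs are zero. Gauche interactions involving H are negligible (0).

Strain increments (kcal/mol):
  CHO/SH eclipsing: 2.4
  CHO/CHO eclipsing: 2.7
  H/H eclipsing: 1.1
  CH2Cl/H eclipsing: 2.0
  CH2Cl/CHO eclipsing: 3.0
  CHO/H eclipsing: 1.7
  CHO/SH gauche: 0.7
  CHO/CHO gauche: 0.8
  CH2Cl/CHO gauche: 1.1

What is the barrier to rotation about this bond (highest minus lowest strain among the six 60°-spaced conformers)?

CH2Cl at 0° (eclipsed): CHO–CH2Cl eclipsed, H–H eclipsed, H–H eclipsed; 3.0 + 1.1 + 1.1 = 5.2 kcal/mol.
CH2Cl at 60° (staggered): CHO–CH2Cl gauche; 1.1 = 1.1 kcal/mol.
CH2Cl at 120° (eclipsed): CHO–H eclipsed, H–CH2Cl eclipsed, H–H eclipsed; 1.7 + 2.0 + 1.1 = 4.8 kcal/mol.
CH2Cl at 180° (staggered): no non-H gauche contacts → 0.0 kcal/mol.
CH2Cl at 240° (eclipsed): CHO–H eclipsed, H–H eclipsed, H–CH2Cl eclipsed; 1.7 + 1.1 + 2.0 = 4.8 kcal/mol.
CH2Cl at 300° (staggered): CHO–CH2Cl gauche; 1.1 = 1.1 kcal/mol.
Max at 0° (5.2 kcal/mol), min at 180° (0.0 kcal/mol); barrier = 5.2 kcal/mol.

5.2 kcal/mol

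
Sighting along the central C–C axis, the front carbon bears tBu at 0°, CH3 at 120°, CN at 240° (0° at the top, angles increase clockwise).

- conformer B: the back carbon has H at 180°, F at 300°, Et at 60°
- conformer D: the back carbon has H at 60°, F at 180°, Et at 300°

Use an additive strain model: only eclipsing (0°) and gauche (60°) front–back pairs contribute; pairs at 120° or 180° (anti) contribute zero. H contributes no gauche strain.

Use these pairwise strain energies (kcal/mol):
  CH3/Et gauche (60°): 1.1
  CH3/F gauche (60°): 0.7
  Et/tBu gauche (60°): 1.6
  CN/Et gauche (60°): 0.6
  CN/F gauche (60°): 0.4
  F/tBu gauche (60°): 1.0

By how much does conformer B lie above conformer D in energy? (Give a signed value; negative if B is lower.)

+0.8 kcal/mol

B (staggered): tBu–F gauche, tBu–Et gauche, CH3–Et gauche, CN–F gauche; 1.0 + 1.6 + 1.1 + 0.4 = 4.1 kcal/mol.
D (staggered): tBu–Et gauche, CH3–F gauche, CN–F gauche, CN–Et gauche; 1.6 + 0.7 + 0.4 + 0.6 = 3.3 kcal/mol.
E(B) − E(D) = 4.1 − 3.3 = +0.8 kcal/mol.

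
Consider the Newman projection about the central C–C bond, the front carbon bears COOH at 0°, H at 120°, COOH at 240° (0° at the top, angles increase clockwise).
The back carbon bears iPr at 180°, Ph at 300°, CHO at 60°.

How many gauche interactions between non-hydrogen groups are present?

4

Non-H gauche pairs: COOH(0°)/Ph(300°); COOH(0°)/CHO(60°); COOH(240°)/iPr(180°); COOH(240°)/Ph(300°) — 4 interactions.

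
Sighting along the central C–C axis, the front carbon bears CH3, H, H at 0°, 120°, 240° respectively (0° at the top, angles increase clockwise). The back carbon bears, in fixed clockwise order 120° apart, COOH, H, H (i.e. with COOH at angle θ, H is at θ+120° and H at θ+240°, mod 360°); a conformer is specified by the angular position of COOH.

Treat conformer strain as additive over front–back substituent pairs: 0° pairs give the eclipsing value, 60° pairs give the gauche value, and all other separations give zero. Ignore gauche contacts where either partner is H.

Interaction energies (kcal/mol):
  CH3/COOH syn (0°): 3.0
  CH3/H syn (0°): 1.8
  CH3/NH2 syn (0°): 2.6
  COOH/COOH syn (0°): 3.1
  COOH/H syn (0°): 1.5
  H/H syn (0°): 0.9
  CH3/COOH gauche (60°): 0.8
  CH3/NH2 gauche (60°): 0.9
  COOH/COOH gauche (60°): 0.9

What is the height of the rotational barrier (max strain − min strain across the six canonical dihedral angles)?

4.8 kcal/mol

COOH at 0° is eclipsed. CH3 at 0° is eclipsed with COOH at 0° (3.0); H at 120° is eclipsed with H at 120° (0.9); H at 240° is eclipsed with H at 240° (0.9). Total 4.8 kcal/mol.
COOH at 60° is staggered. CH3 at 0° is gauche with COOH at 60° (0.8). Total 0.8 kcal/mol.
COOH at 120° is eclipsed. CH3 at 0° is eclipsed with H at 0° (1.8); H at 120° is eclipsed with COOH at 120° (1.5); H at 240° is eclipsed with H at 240° (0.9). Total 4.2 kcal/mol.
COOH at 180° (staggered): no non-H gauche contacts → 0.0 kcal/mol.
COOH at 240° is eclipsed. CH3 at 0° is eclipsed with H at 0° (1.8); H at 120° is eclipsed with H at 120° (0.9); H at 240° is eclipsed with COOH at 240° (1.5). Total 4.2 kcal/mol.
COOH at 300° is staggered. CH3 at 0° is gauche with COOH at 300° (0.8). Total 0.8 kcal/mol.
Max at 0° (4.8 kcal/mol), min at 180° (0.0 kcal/mol); barrier = 4.8 kcal/mol.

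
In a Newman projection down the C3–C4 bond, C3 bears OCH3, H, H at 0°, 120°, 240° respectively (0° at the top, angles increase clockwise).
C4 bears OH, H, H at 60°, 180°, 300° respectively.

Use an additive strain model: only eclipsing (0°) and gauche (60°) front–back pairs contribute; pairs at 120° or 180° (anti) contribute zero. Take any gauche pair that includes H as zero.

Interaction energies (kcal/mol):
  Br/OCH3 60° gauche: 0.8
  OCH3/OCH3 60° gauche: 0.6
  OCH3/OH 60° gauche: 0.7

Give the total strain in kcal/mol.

This conformer (staggered): OCH3(0°)/OH(60°) gauche 0.7 → 0.7 kcal/mol.

0.7 kcal/mol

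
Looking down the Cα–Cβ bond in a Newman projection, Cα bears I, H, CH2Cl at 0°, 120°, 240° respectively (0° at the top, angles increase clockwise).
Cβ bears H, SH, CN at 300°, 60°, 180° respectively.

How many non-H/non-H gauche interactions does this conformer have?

Non-H gauche pairs: I(0°)/SH(60°); CH2Cl(240°)/CN(180°) — 2 interactions.

2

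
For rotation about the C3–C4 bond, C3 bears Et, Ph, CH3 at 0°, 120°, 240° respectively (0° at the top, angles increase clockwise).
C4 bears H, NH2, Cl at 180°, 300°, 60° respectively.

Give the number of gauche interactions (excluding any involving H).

Non-H gauche pairs: Et(0°)/NH2(300°); Et(0°)/Cl(60°); Ph(120°)/Cl(60°); CH3(240°)/NH2(300°) — 4 interactions.

4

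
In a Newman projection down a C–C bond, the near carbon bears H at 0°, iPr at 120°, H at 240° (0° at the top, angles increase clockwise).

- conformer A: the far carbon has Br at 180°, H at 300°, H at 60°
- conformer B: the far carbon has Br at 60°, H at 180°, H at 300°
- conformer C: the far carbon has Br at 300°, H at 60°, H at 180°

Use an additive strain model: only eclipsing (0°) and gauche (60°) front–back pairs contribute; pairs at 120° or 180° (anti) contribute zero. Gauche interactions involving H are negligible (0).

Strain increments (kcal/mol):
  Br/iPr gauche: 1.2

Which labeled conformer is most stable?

A (staggered): iPr(120°)/Br(180°) gauche 1.2 → 1.2 kcal/mol.
B (staggered): iPr(120°)/Br(60°) gauche 1.2 → 1.2 kcal/mol.
C (staggered): no non-H gauche contacts → 0.0 kcal/mol.
C has the lowest total (0.0 kcal/mol).

C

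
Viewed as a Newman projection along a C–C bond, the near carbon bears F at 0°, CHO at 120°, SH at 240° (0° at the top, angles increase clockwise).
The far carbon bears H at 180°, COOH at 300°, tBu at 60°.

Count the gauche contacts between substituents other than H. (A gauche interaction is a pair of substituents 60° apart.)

Non-H gauche pairs: F(0°)/COOH(300°); F(0°)/tBu(60°); CHO(120°)/tBu(60°); SH(240°)/COOH(300°) — 4 interactions.

4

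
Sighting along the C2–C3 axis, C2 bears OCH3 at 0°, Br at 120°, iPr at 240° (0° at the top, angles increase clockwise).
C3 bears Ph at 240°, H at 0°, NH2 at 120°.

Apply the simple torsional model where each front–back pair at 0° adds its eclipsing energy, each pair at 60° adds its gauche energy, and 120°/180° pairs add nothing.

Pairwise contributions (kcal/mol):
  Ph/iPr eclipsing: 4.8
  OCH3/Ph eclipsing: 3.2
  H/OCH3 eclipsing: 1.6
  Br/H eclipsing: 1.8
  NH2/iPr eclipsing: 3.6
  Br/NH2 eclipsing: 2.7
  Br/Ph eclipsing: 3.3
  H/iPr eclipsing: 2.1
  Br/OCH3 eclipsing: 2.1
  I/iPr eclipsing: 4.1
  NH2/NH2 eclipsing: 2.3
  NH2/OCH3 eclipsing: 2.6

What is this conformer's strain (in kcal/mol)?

This conformer (eclipsed): OCH3(0°)/H(0°) eclipsed 1.6; Br(120°)/NH2(120°) eclipsed 2.7; iPr(240°)/Ph(240°) eclipsed 4.8 → 9.1 kcal/mol.

9.1 kcal/mol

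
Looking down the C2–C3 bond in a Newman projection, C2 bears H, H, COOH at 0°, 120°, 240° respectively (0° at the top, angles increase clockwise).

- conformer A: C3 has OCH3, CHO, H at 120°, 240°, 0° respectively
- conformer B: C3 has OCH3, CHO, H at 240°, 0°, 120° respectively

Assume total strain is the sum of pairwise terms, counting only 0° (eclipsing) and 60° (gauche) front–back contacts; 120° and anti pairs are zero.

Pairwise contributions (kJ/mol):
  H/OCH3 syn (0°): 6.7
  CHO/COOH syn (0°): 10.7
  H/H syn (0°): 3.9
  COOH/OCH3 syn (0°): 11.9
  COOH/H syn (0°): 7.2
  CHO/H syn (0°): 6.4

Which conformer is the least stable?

A (eclipsed): H–H eclipsed, H–OCH3 eclipsed, COOH–CHO eclipsed; 3.9 + 6.7 + 10.7 = 21.3 kJ/mol.
B (eclipsed): H–CHO eclipsed, H–H eclipsed, COOH–OCH3 eclipsed; 6.4 + 3.9 + 11.9 = 22.2 kJ/mol.
B has the highest total (22.2 kJ/mol).

B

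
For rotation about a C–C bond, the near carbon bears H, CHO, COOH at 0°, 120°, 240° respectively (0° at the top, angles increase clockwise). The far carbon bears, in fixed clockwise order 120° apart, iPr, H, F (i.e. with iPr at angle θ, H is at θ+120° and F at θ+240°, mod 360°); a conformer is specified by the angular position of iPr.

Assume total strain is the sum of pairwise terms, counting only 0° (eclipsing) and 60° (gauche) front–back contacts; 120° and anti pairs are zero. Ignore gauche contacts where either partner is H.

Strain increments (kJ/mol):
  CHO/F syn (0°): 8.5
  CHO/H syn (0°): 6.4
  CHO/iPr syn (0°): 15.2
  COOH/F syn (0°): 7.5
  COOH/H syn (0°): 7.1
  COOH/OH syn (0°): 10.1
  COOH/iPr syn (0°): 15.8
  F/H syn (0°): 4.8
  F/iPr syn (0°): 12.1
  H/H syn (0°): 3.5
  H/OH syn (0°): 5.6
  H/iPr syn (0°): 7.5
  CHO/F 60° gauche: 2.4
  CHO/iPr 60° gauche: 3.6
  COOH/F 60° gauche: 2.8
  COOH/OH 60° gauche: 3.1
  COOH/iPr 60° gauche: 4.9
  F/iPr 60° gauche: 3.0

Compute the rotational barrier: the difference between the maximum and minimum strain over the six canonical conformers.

iPr at 0° (eclipsed): H(0°)/iPr(0°) eclipsed 7.5; CHO(120°)/H(120°) eclipsed 6.4; COOH(240°)/F(240°) eclipsed 7.5 → 21.4 kJ/mol.
iPr at 60° (staggered): CHO(120°)/iPr(60°) gauche 3.6; COOH(240°)/F(300°) gauche 2.8 → 6.4 kJ/mol.
iPr at 120° (eclipsed): H(0°)/F(0°) eclipsed 4.8; CHO(120°)/iPr(120°) eclipsed 15.2; COOH(240°)/H(240°) eclipsed 7.1 → 27.1 kJ/mol.
iPr at 180° (staggered): CHO(120°)/iPr(180°) gauche 3.6; CHO(120°)/F(60°) gauche 2.4; COOH(240°)/iPr(180°) gauche 4.9 → 10.9 kJ/mol.
iPr at 240° (eclipsed): H(0°)/H(0°) eclipsed 3.5; CHO(120°)/F(120°) eclipsed 8.5; COOH(240°)/iPr(240°) eclipsed 15.8 → 27.8 kJ/mol.
iPr at 300° (staggered): CHO(120°)/F(180°) gauche 2.4; COOH(240°)/iPr(300°) gauche 4.9; COOH(240°)/F(180°) gauche 2.8 → 10.1 kJ/mol.
Max at 240° (27.8 kJ/mol), min at 60° (6.4 kJ/mol); barrier = 21.4 kJ/mol.

21.4 kJ/mol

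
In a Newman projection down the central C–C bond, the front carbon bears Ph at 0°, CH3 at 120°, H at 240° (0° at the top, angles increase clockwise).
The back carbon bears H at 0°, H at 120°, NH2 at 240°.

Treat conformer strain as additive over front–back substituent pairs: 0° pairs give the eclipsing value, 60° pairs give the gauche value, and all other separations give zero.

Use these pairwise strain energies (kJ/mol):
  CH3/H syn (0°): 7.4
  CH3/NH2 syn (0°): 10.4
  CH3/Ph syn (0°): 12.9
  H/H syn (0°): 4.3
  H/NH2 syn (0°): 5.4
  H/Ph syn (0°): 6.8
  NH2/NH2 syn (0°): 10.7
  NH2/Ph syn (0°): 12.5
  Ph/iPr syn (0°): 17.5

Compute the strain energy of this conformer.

This conformer (eclipsed): Ph(0°)/H(0°) eclipsed 6.8; CH3(120°)/H(120°) eclipsed 7.4; H(240°)/NH2(240°) eclipsed 5.4 → 19.6 kJ/mol.

19.6 kJ/mol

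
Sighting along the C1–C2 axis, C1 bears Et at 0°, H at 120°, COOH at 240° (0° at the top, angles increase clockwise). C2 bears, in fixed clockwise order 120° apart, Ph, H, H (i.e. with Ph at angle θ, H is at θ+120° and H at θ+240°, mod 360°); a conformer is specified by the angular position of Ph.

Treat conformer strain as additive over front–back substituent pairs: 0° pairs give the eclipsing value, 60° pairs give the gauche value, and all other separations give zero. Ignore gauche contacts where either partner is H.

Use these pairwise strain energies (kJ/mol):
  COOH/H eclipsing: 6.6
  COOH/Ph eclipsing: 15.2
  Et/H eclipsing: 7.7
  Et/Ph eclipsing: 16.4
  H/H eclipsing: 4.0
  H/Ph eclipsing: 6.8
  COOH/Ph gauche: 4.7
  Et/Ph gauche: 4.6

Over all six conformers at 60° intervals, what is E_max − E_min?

22.4 kJ/mol

Ph at 0° (eclipsed): Et(0°)/Ph(0°) eclipsed 16.4; H(120°)/H(120°) eclipsed 4.0; COOH(240°)/H(240°) eclipsed 6.6 → 27.0 kJ/mol.
Ph at 60° (staggered): Et(0°)/Ph(60°) gauche 4.6 → 4.6 kJ/mol.
Ph at 120° (eclipsed): Et(0°)/H(0°) eclipsed 7.7; H(120°)/Ph(120°) eclipsed 6.8; COOH(240°)/H(240°) eclipsed 6.6 → 21.1 kJ/mol.
Ph at 180° (staggered): COOH(240°)/Ph(180°) gauche 4.7 → 4.7 kJ/mol.
Ph at 240° (eclipsed): Et(0°)/H(0°) eclipsed 7.7; H(120°)/H(120°) eclipsed 4.0; COOH(240°)/Ph(240°) eclipsed 15.2 → 26.9 kJ/mol.
Ph at 300° (staggered): Et(0°)/Ph(300°) gauche 4.6; COOH(240°)/Ph(300°) gauche 4.7 → 9.3 kJ/mol.
Max at 0° (27.0 kJ/mol), min at 60° (4.6 kJ/mol); barrier = 22.4 kJ/mol.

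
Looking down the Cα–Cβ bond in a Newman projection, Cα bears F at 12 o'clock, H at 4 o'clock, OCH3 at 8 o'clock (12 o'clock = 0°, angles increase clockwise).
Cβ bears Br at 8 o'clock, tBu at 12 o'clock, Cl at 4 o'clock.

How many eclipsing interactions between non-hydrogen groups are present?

Non-H eclipsing pairs: F(0°)/tBu(0°); OCH3(240°)/Br(240°) — 2 interactions.

2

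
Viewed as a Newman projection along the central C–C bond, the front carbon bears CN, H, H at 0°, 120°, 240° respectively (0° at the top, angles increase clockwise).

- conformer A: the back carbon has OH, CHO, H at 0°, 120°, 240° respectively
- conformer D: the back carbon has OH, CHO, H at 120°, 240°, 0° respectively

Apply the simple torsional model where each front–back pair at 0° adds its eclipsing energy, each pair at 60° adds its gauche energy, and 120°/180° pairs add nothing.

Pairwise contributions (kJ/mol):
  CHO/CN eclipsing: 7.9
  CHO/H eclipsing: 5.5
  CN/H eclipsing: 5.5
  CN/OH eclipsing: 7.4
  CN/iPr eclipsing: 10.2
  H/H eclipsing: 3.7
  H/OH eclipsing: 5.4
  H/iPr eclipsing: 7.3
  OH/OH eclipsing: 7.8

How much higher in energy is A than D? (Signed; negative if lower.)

A is eclipsed. CN at 0° is eclipsed with OH at 0° (7.4); H at 120° is eclipsed with CHO at 120° (5.5); H at 240° is eclipsed with H at 240° (3.7). Total 16.6 kJ/mol.
D is eclipsed. CN at 0° is eclipsed with H at 0° (5.5); H at 120° is eclipsed with OH at 120° (5.4); H at 240° is eclipsed with CHO at 240° (5.5). Total 16.4 kJ/mol.
E(A) − E(D) = 16.6 − 16.4 = +0.2 kJ/mol.

+0.2 kJ/mol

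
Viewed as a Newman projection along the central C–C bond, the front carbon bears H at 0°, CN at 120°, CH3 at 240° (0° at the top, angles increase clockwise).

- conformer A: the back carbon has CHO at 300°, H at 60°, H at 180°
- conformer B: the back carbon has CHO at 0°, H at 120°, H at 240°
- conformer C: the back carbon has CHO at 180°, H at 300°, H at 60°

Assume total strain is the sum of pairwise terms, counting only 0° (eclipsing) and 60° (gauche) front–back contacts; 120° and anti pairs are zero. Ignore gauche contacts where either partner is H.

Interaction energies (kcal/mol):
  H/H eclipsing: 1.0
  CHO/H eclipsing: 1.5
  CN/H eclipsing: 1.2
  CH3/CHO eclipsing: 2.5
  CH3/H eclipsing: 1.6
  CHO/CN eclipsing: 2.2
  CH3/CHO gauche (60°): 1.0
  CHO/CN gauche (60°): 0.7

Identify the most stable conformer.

A is staggered. CH3 at 240° is gauche with CHO at 300° (1.0). Total 1.0 kcal/mol.
B is eclipsed. H at 0° is eclipsed with CHO at 0° (1.5); CN at 120° is eclipsed with H at 120° (1.2); CH3 at 240° is eclipsed with H at 240° (1.6). Total 4.3 kcal/mol.
C is staggered. CN at 120° is gauche with CHO at 180° (0.7); CH3 at 240° is gauche with CHO at 180° (1.0). Total 1.7 kcal/mol.
A has the lowest total (1.0 kcal/mol).

A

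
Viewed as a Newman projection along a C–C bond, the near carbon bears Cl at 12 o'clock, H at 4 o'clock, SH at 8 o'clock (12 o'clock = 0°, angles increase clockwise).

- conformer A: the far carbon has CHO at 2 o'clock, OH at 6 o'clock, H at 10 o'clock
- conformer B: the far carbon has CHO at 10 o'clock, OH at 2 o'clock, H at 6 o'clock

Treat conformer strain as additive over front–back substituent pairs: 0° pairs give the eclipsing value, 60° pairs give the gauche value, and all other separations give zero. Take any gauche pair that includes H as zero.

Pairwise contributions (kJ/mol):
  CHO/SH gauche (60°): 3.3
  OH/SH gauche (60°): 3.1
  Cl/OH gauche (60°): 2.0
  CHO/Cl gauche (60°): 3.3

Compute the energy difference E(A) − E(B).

-2.2 kJ/mol

A (staggered): Cl–CHO gauche, SH–OH gauche; 3.3 + 3.1 = 6.4 kJ/mol.
B (staggered): Cl–CHO gauche, Cl–OH gauche, SH–CHO gauche; 3.3 + 2.0 + 3.3 = 8.6 kJ/mol.
E(A) − E(B) = 6.4 − 8.6 = -2.2 kJ/mol.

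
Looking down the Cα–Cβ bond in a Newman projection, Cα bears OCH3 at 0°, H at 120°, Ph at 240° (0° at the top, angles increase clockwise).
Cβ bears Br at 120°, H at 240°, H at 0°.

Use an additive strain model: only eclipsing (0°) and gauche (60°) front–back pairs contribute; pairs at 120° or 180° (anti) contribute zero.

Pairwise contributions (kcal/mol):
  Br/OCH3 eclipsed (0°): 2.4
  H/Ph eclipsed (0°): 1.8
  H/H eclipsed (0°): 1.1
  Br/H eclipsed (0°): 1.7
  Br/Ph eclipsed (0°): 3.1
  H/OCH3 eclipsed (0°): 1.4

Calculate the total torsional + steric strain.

This conformer (eclipsed): OCH3–H eclipsed, H–Br eclipsed, Ph–H eclipsed; 1.4 + 1.7 + 1.8 = 4.9 kcal/mol.

4.9 kcal/mol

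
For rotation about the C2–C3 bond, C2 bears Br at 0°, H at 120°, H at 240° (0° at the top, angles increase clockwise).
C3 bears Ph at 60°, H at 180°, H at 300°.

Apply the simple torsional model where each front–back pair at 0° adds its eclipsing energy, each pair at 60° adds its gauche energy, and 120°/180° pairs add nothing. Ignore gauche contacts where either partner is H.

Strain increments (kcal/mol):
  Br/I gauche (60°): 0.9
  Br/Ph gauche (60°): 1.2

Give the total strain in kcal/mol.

1.2 kcal/mol

This conformer is staggered. Br at 0° is gauche with Ph at 60° (1.2). Total 1.2 kcal/mol.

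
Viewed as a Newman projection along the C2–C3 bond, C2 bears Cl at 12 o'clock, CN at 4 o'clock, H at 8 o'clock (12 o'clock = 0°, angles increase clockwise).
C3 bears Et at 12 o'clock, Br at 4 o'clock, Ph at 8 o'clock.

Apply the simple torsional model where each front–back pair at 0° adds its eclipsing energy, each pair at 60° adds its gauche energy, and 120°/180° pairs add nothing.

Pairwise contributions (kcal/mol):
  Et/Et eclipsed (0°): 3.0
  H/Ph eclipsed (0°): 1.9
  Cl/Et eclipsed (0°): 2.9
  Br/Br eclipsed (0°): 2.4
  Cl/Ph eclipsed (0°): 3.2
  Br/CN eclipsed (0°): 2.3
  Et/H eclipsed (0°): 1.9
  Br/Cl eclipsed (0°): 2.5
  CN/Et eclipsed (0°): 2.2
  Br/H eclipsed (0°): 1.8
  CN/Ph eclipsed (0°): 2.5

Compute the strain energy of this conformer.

This conformer (eclipsed): Cl(0°)/Et(0°) eclipsed 2.9; CN(120°)/Br(120°) eclipsed 2.3; H(240°)/Ph(240°) eclipsed 1.9 → 7.1 kcal/mol.

7.1 kcal/mol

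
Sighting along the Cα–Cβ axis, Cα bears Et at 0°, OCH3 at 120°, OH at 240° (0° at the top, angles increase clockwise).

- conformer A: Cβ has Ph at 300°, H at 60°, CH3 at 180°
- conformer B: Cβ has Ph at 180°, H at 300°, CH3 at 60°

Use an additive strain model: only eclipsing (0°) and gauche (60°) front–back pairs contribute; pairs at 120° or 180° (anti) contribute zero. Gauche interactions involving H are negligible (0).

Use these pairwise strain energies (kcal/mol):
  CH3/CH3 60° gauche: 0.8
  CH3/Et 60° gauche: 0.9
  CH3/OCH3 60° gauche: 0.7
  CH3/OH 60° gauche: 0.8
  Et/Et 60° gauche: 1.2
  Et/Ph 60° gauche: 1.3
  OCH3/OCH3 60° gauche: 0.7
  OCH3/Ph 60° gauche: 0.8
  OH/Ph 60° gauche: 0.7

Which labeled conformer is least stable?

A is staggered. Et at 0° is gauche with Ph at 300° (1.3); OCH3 at 120° is gauche with CH3 at 180° (0.7); OH at 240° is gauche with Ph at 300° (0.7); OH at 240° is gauche with CH3 at 180° (0.8). Total 3.5 kcal/mol.
B is staggered. Et at 0° is gauche with CH3 at 60° (0.9); OCH3 at 120° is gauche with Ph at 180° (0.8); OCH3 at 120° is gauche with CH3 at 60° (0.7); OH at 240° is gauche with Ph at 180° (0.7). Total 3.1 kcal/mol.
A has the highest total (3.5 kcal/mol).

A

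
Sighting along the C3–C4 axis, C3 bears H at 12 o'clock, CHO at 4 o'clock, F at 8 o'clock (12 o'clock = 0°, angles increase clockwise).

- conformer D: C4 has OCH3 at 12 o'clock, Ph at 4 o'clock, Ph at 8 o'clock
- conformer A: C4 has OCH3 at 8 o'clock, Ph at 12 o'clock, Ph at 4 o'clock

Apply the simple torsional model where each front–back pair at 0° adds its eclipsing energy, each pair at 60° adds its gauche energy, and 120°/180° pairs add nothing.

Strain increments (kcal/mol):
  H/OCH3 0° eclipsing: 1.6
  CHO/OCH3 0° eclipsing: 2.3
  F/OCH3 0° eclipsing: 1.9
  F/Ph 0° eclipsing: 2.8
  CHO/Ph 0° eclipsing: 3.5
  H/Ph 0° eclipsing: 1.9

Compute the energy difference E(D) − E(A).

+0.6 kcal/mol

D (eclipsed): H–OCH3 eclipsed, CHO–Ph eclipsed, F–Ph eclipsed; 1.6 + 3.5 + 2.8 = 7.9 kcal/mol.
A (eclipsed): H–Ph eclipsed, CHO–Ph eclipsed, F–OCH3 eclipsed; 1.9 + 3.5 + 1.9 = 7.3 kcal/mol.
E(D) − E(A) = 7.9 − 7.3 = +0.6 kcal/mol.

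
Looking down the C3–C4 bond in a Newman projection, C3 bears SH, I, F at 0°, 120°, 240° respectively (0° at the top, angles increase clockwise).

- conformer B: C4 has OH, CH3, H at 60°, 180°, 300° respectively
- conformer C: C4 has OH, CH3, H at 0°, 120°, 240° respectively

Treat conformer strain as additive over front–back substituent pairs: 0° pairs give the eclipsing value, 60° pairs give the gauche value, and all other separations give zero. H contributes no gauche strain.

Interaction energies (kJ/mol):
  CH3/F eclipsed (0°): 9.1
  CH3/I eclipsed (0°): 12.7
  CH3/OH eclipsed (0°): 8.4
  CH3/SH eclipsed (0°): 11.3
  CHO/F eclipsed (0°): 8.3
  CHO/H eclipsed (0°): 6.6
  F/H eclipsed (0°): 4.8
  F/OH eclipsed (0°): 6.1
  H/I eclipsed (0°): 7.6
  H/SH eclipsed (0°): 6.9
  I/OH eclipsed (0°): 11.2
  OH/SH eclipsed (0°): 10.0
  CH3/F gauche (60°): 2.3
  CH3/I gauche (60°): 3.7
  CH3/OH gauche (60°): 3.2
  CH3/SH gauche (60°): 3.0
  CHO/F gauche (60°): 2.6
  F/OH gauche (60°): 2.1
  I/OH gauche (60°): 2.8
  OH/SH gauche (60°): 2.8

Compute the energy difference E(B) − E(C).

-15.9 kJ/mol

B (staggered): SH(0°)/OH(60°) gauche 2.8; I(120°)/OH(60°) gauche 2.8; I(120°)/CH3(180°) gauche 3.7; F(240°)/CH3(180°) gauche 2.3 → 11.6 kJ/mol.
C (eclipsed): SH(0°)/OH(0°) eclipsed 10.0; I(120°)/CH3(120°) eclipsed 12.7; F(240°)/H(240°) eclipsed 4.8 → 27.5 kJ/mol.
E(B) − E(C) = 11.6 − 27.5 = -15.9 kJ/mol.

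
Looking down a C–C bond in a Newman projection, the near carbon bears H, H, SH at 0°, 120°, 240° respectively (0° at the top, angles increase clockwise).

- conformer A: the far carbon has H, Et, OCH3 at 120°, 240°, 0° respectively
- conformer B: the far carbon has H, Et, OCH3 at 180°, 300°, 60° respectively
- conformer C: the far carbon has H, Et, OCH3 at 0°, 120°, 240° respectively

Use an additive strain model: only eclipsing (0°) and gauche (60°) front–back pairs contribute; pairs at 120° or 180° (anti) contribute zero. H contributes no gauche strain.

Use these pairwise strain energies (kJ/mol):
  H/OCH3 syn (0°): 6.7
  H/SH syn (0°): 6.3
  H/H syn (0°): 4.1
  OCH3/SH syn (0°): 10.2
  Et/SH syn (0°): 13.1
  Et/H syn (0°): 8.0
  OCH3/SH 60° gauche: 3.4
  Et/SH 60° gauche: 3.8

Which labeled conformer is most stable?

B

A (eclipsed): H–OCH3 eclipsed, H–H eclipsed, SH–Et eclipsed; 6.7 + 4.1 + 13.1 = 23.9 kJ/mol.
B (staggered): SH–Et gauche; 3.8 = 3.8 kJ/mol.
C (eclipsed): H–H eclipsed, H–Et eclipsed, SH–OCH3 eclipsed; 4.1 + 8.0 + 10.2 = 22.3 kJ/mol.
B has the lowest total (3.8 kJ/mol).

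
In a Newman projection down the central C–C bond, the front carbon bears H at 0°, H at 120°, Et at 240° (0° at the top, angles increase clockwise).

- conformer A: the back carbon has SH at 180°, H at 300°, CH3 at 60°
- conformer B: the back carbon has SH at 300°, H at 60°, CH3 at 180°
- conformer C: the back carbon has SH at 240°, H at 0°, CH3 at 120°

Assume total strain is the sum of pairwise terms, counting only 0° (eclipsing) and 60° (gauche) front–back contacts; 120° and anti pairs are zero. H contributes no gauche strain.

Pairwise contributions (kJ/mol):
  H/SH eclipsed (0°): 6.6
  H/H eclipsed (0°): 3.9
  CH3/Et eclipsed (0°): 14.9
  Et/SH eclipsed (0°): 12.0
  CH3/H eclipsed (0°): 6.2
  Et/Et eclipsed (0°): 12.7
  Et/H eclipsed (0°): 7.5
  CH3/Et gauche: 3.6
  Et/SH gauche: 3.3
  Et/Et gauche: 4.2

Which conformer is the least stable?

C

A is staggered. Et at 240° is gauche with SH at 180° (3.3). Total 3.3 kJ/mol.
B is staggered. Et at 240° is gauche with SH at 300° (3.3); Et at 240° is gauche with CH3 at 180° (3.6). Total 6.9 kJ/mol.
C is eclipsed. H at 0° is eclipsed with H at 0° (3.9); H at 120° is eclipsed with CH3 at 120° (6.2); Et at 240° is eclipsed with SH at 240° (12.0). Total 22.1 kJ/mol.
C has the highest total (22.1 kJ/mol).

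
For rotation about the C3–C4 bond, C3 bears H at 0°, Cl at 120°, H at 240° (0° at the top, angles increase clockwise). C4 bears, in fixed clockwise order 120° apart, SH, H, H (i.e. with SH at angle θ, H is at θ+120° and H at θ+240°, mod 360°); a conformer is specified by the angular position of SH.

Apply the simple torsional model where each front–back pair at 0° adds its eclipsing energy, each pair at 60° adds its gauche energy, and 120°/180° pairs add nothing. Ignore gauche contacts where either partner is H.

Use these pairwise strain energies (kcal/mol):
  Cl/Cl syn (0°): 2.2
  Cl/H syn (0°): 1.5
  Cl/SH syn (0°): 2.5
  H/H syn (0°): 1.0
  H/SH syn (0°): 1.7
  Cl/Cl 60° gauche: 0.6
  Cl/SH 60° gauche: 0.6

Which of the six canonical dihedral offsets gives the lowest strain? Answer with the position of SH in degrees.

300°

SH at 0° is eclipsed. H at 0° is eclipsed with SH at 0° (1.7); Cl at 120° is eclipsed with H at 120° (1.5); H at 240° is eclipsed with H at 240° (1.0). Total 4.2 kcal/mol.
SH at 60° is staggered. Cl at 120° is gauche with SH at 60° (0.6). Total 0.6 kcal/mol.
SH at 120° is eclipsed. H at 0° is eclipsed with H at 0° (1.0); Cl at 120° is eclipsed with SH at 120° (2.5); H at 240° is eclipsed with H at 240° (1.0). Total 4.5 kcal/mol.
SH at 180° is staggered. Cl at 120° is gauche with SH at 180° (0.6). Total 0.6 kcal/mol.
SH at 240° is eclipsed. H at 0° is eclipsed with H at 0° (1.0); Cl at 120° is eclipsed with H at 120° (1.5); H at 240° is eclipsed with SH at 240° (1.7). Total 4.2 kcal/mol.
SH at 300° (staggered): no non-H gauche contacts → 0.0 kcal/mol.
The minimum (0.0 kcal/mol) occurs with SH at 300°.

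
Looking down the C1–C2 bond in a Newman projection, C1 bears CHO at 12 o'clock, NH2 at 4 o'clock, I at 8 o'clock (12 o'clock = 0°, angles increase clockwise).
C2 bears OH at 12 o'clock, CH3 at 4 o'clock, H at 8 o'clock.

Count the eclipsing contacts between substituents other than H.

2

Non-H eclipsing pairs: CHO(0°)/OH(0°); NH2(120°)/CH3(120°) — 2 interactions.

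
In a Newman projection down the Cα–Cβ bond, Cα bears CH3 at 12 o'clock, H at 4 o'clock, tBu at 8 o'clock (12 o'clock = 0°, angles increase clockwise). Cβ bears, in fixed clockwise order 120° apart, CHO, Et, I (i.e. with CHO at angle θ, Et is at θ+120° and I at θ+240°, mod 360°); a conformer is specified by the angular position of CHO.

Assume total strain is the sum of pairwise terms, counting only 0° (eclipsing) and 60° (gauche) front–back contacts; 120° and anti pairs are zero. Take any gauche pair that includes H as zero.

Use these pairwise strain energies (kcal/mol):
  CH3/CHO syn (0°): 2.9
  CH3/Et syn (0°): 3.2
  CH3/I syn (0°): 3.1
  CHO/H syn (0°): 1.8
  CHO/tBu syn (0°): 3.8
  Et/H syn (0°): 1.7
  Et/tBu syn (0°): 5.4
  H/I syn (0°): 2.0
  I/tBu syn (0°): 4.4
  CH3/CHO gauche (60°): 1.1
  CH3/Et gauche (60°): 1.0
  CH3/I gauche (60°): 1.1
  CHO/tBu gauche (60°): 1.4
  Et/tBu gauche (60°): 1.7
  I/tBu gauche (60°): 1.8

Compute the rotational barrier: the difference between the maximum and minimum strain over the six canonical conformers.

CHO at 0° (eclipsed): CH3–CHO eclipsed, H–Et eclipsed, tBu–I eclipsed; 2.9 + 1.7 + 4.4 = 9.0 kcal/mol.
CHO at 60° (staggered): CH3–CHO gauche, CH3–I gauche, tBu–Et gauche, tBu–I gauche; 1.1 + 1.1 + 1.7 + 1.8 = 5.7 kcal/mol.
CHO at 120° (eclipsed): CH3–I eclipsed, H–CHO eclipsed, tBu–Et eclipsed; 3.1 + 1.8 + 5.4 = 10.3 kcal/mol.
CHO at 180° (staggered): CH3–Et gauche, CH3–I gauche, tBu–CHO gauche, tBu–Et gauche; 1.0 + 1.1 + 1.4 + 1.7 = 5.2 kcal/mol.
CHO at 240° (eclipsed): CH3–Et eclipsed, H–I eclipsed, tBu–CHO eclipsed; 3.2 + 2.0 + 3.8 = 9.0 kcal/mol.
CHO at 300° (staggered): CH3–CHO gauche, CH3–Et gauche, tBu–CHO gauche, tBu–I gauche; 1.1 + 1.0 + 1.4 + 1.8 = 5.3 kcal/mol.
Max at 120° (10.3 kcal/mol), min at 180° (5.2 kcal/mol); barrier = 5.1 kcal/mol.

5.1 kcal/mol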